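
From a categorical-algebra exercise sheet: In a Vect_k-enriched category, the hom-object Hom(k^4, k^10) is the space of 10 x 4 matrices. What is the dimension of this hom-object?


In Vect-enriched categories, Hom(k^n, k^m) is the space of m x n matrices.
dim(Hom(k^4, k^10)) = 10 * 4 = 40

40


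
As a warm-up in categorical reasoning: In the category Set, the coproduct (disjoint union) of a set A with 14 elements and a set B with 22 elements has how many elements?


In Set, the coproduct A + B is the disjoint union.
|A + B| = |A| + |B| = 14 + 22 = 36

36


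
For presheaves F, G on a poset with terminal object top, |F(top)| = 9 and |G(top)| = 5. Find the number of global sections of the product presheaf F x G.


Global sections of a presheaf on a poset with terminal top satisfy
Gamma(H) ~ H(top). Presheaves admit pointwise products, so
(F x G)(top) = F(top) x G(top) (Cartesian product).
|Gamma(F x G)| = |F(top)| * |G(top)| = 9 * 5 = 45.

45


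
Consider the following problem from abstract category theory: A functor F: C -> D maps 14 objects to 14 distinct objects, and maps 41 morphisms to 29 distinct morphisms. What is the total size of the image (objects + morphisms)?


The image of F consists of distinct objects and distinct morphisms.
|Im(F)| on objects = 14
|Im(F)| on morphisms = 29
Total image cardinality = 14 + 29 = 43

43


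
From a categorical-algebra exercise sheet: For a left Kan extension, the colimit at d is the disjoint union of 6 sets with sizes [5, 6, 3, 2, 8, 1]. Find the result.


Pointwise, the left Kan extension (Lan_F H)(d) is the colimit, indexed
by the comma category (F downarrow d), of H composed with the
projection (F downarrow d) -> C. Here that colimit is given
as a coproduct (disjoint union) of sets, so its cardinality is the
sum of the sizes of the summands.
Coproduct of sets with sizes: 5 + 6 + 3 + 2 + 8 + 1
= 25

25


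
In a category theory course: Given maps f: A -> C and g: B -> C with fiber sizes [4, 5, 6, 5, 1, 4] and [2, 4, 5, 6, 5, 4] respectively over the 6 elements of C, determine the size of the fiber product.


The pullback A x_C B consists of pairs (a, b) with f(a) = g(b).
For each element c in C, the fiber product has |f^-1(c)| * |g^-1(c)| elements.
Summing over C: 4 * 2 + 5 * 4 + 6 * 5 + 5 * 6 + 1 * 5 + 4 * 4
= 8 + 20 + 30 + 30 + 5 + 16 = 109

109


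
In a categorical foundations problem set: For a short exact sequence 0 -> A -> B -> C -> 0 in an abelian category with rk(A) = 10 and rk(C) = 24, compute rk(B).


For a short exact sequence 0 -> A -> B -> C -> 0,
rank is additive: rank(B) = rank(A) + rank(C).
rank(B) = 10 + 24 = 34

34


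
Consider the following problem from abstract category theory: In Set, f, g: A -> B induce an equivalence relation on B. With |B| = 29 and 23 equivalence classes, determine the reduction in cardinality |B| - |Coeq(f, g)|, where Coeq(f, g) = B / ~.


The coequalizer Coeq(f, g) = B / ~ has one element per equivalence class.
|B| = 29, |Coeq(f, g)| = 23.
|B| - |Coeq(f, g)| = 29 - 23 = 6.

6


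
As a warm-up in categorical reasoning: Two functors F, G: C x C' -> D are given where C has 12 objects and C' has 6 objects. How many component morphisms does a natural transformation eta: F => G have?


A natural transformation eta: F => G assigns one component morphism per
object of the domain category.
The domain is the product category C x C', so
|Ob(C x C')| = |Ob(C)| * |Ob(C')| = 12 * 6 = 72.
Therefore eta has 72 component morphisms.

72


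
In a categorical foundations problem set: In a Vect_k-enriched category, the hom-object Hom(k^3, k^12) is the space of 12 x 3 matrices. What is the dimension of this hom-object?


In Vect-enriched categories, Hom(k^n, k^m) is the space of m x n matrices.
dim(Hom(k^3, k^12)) = 12 * 3 = 36

36


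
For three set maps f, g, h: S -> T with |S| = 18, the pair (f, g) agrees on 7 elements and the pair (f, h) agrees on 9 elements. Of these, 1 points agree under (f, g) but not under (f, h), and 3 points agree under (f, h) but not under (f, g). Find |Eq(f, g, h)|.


Eq(f, g, h) is the triple-agreement set: points in S where all three
maps take the same value. Using inclusion-exclusion on the pairwise data:
Pair (f, g) agrees on 7 points; pair (f, h) on 9 points.
Points agreeing under (f, g) but not (f, h) = 1; under (f, h) but not (f, g) = 3.
Triple-agreement = agreement-in-(f, g) minus points that agree under (f, g) but not (f, h):
|Eq(f, g, h)| = 7 - 1 = 6
(cross-check via (f, h): 9 - 3 = 6.)

6


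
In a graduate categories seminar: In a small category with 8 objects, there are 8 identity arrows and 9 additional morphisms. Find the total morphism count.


Each object has an identity morphism, giving 8 identities.
Adding the 9 non-identity morphisms:
Total = 8 + 9 = 17

17


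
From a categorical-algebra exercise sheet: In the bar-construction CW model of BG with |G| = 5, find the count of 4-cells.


In the bar-construction CW model of BG, the n-cells are indexed by
n-tuples [g_1|...|g_n] of non-identity elements of G (degenerate
simplices with some g_i = e do not contribute cells), so there are
(|G| - 1)^n n-cells.
For dim = 4 with |G| = 5:
cells = (5 - 1)^4 = 4^4 = 256

256


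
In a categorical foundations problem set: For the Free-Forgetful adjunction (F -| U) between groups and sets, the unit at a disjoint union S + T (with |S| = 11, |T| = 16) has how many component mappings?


The unit eta_X: X -> U(F(X)) of the Free-Forgetful adjunction
maps each element of X to a generator of F(X). For X = S + T (disjoint
union in Set), |S + T| = |S| + |T|.
Total mappings = 11 + 16 = 27.

27


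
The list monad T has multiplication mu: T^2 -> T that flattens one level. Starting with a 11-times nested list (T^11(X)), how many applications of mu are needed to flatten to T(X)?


Each application of mu: T^2 -> T removes one layer of nesting.
Starting at depth 11 (i.e., T^11(X)), we need to reach T(X).
Number of mu applications = 11 - 1 = 10

10


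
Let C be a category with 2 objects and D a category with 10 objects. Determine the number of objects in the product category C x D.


The product category C x D has objects that are pairs (c, d).
Number of pairs = |Ob(C)| * |Ob(D)| = 2 * 10 = 20

20


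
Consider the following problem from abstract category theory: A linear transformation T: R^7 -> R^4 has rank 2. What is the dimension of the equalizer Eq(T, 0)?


The equalizer of f and the zero map is ker(f).
By the rank-nullity theorem: dim(ker(f)) = dim(domain) - rank(f).
dim(ker(f)) = 7 - 2 = 5

5


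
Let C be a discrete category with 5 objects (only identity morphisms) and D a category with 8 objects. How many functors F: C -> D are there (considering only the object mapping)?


A functor from a discrete category C to D is determined by
where each object maps. Each of the 5 objects of C can map
to any of the 8 objects of D independently.
Number of functors = 8^5 = 32768

32768


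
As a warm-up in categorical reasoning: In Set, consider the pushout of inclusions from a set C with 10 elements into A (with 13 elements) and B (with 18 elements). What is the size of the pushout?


The pushout A +_C B identifies the images of C in A and B.
|A +_C B| = |A| + |B| - |C| (for injections).
= 13 + 18 - 10 = 21

21


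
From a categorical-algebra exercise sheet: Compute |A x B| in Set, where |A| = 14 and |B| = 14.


In Set, the product A x B is the Cartesian product.
By the universal property, |A x B| = |A| * |B|.
|A x B| = 14 * 14 = 196

196


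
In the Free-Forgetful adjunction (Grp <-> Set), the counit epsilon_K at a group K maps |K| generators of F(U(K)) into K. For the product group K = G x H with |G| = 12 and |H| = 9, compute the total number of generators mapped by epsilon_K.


The counit epsilon_K: F(U(K)) -> K of the Free-Forgetful adjunction
maps |K| generators of F(U(K)) into K. For K = G x H (the product group),
|G x H| = |G| * |H|.
Total generators mapped = 12 * 9 = 108.

108


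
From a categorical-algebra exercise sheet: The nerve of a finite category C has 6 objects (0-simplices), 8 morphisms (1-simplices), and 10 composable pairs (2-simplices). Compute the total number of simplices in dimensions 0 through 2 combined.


The 2-skeleton of the nerve N(C) consists of simplices in dimensions 0, 1, 2:
  |N(C)_0| = 6 (objects)
  |N(C)_1| = 8 (morphisms)
  |N(C)_2| = 10 (composable pairs)
Total = 6 + 8 + 10 = 24

24


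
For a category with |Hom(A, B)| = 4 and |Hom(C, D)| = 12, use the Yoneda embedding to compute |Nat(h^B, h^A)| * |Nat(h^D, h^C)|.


By the Yoneda lemma, Nat(h^B, h^A) is isomorphic to Hom(A, B),
so |Nat(h^B, h^A)| = |Hom(A, B)| and |Nat(h^D, h^C)| = |Hom(C, D)|.
|Hom(A, B)| = 4, |Hom(C, D)| = 12.
|Nat(h^B, h^A) x Nat(h^D, h^C)| = 4 * 12 = 48

48


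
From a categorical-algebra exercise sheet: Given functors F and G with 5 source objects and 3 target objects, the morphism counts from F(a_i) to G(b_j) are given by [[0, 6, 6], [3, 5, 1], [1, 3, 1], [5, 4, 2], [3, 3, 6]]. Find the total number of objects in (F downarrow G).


Objects of (F downarrow G) are triples (a, b, h: F(a)->G(b)).
The count equals the sum of all entries in the hom-matrix.
sum(row 0) = 12
sum(row 1) = 9
sum(row 2) = 5
sum(row 3) = 11
sum(row 4) = 12
Grand total = 49

49


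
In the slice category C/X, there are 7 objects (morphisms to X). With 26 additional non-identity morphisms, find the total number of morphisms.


In the slice category C/X, objects are morphisms to X.
Identity morphisms: 7 (one per object of C/X).
Non-identity morphisms: 26.
Total = 7 + 26 = 33

33


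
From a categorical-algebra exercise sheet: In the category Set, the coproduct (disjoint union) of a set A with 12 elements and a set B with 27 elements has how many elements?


In Set, the coproduct A + B is the disjoint union.
|A + B| = |A| + |B| = 12 + 27 = 39

39


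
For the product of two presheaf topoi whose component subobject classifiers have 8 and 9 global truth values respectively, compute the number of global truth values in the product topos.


In a product of presheaf topoi E_1 x E_2, the subobject classifier
is Omega = Omega_1 x Omega_2 (componentwise), so
|Omega(top)| = |Omega_1(top_1)| * |Omega_2(top_2)|.
= 8 * 9 = 72.

72


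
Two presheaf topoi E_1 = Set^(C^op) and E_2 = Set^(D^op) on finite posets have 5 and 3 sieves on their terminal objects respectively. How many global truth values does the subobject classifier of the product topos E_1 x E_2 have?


In a product of presheaf topoi E_1 x E_2, the subobject classifier
is Omega = Omega_1 x Omega_2 (componentwise), so
|Omega(top)| = |Omega_1(top_1)| * |Omega_2(top_2)|.
= 5 * 3 = 15.

15


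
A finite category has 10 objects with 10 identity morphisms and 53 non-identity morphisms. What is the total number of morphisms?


Each object has an identity morphism, giving 10 identities.
Adding the 53 non-identity morphisms:
Total = 10 + 53 = 63

63


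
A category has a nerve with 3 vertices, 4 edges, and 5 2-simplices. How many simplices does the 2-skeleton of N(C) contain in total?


The 2-skeleton of the nerve N(C) consists of simplices in dimensions 0, 1, 2:
  |N(C)_0| = 3 (objects)
  |N(C)_1| = 4 (morphisms)
  |N(C)_2| = 5 (composable pairs)
Total = 3 + 4 + 5 = 12

12


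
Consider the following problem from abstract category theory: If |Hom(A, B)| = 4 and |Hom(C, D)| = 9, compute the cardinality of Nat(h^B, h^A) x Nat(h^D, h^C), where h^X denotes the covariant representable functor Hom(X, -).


By the Yoneda lemma, Nat(h^B, h^A) is isomorphic to Hom(A, B),
so |Nat(h^B, h^A)| = |Hom(A, B)| and |Nat(h^D, h^C)| = |Hom(C, D)|.
|Hom(A, B)| = 4, |Hom(C, D)| = 9.
|Nat(h^B, h^A) x Nat(h^D, h^C)| = 4 * 9 = 36

36


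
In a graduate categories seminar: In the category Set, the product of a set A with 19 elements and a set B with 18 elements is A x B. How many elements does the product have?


In Set, the product A x B is the Cartesian product.
By the universal property, |A x B| = |A| * |B|.
|A x B| = 19 * 18 = 342

342


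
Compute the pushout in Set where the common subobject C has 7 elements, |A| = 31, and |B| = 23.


The pushout A +_C B identifies the images of C in A and B.
|A +_C B| = |A| + |B| - |C| (for injections).
= 31 + 23 - 7 = 47

47


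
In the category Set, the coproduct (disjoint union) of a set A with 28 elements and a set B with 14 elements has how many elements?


In Set, the coproduct A + B is the disjoint union.
|A + B| = |A| + |B| = 28 + 14 = 42

42


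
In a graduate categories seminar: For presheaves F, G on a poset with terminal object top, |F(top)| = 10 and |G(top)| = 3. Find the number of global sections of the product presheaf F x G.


Global sections of a presheaf on a poset with terminal top satisfy
Gamma(H) ~ H(top). Presheaves admit pointwise products, so
(F x G)(top) = F(top) x G(top) (Cartesian product).
|Gamma(F x G)| = |F(top)| * |G(top)| = 10 * 3 = 30.

30


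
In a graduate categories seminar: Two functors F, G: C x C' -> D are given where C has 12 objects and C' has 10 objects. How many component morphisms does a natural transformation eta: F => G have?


A natural transformation eta: F => G assigns one component morphism per
object of the domain category.
The domain is the product category C x C', so
|Ob(C x C')| = |Ob(C)| * |Ob(C')| = 12 * 10 = 120.
Therefore eta has 120 component morphisms.

120


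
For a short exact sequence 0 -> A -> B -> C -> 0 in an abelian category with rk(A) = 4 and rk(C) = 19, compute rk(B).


For a short exact sequence 0 -> A -> B -> C -> 0,
rank is additive: rank(B) = rank(A) + rank(C).
rank(B) = 4 + 19 = 23

23


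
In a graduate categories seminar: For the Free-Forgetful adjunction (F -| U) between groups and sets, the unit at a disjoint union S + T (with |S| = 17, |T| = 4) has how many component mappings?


The unit eta_X: X -> U(F(X)) of the Free-Forgetful adjunction
maps each element of X to a generator of F(X). For X = S + T (disjoint
union in Set), |S + T| = |S| + |T|.
Total mappings = 17 + 4 = 21.

21


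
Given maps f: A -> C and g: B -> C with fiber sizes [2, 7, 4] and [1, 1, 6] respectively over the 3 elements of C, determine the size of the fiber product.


The pullback A x_C B consists of pairs (a, b) with f(a) = g(b).
For each element c in C, the fiber product has |f^-1(c)| * |g^-1(c)| elements.
Summing over C: 2 * 1 + 7 * 1 + 4 * 6
= 2 + 7 + 24 = 33

33


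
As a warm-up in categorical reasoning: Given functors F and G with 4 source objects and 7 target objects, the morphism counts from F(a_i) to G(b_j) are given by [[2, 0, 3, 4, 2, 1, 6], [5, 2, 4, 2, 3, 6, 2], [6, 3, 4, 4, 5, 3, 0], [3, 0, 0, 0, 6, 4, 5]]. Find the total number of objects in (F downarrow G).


Objects of (F downarrow G) are triples (a, b, h: F(a)->G(b)).
The count equals the sum of all entries in the hom-matrix.
sum(row 0) = 18
sum(row 1) = 24
sum(row 2) = 25
sum(row 3) = 18
Grand total = 85

85


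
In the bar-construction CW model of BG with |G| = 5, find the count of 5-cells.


In the bar-construction CW model of BG, the n-cells are indexed by
n-tuples [g_1|...|g_n] of non-identity elements of G (degenerate
simplices with some g_i = e do not contribute cells), so there are
(|G| - 1)^n n-cells.
For dim = 5 with |G| = 5:
cells = (5 - 1)^5 = 4^5 = 1024

1024


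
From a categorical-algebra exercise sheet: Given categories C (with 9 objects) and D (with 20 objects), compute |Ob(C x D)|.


The product category C x D has objects that are pairs (c, d).
Number of pairs = |Ob(C)| * |Ob(D)| = 9 * 20 = 180

180


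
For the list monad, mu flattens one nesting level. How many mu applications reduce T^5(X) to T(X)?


Each application of mu: T^2 -> T removes one layer of nesting.
Starting at depth 5 (i.e., T^5(X)), we need to reach T(X).
Number of mu applications = 5 - 1 = 4

4


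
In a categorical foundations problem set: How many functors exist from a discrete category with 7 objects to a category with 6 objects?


A functor from a discrete category C to D is determined by
where each object maps. Each of the 7 objects of C can map
to any of the 6 objects of D independently.
Number of functors = 6^7 = 279936

279936


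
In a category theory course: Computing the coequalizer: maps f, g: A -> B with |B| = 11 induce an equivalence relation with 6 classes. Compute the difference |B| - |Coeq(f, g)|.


The coequalizer Coeq(f, g) = B / ~ has one element per equivalence class.
|B| = 11, |Coeq(f, g)| = 6.
|B| - |Coeq(f, g)| = 11 - 6 = 5.

5


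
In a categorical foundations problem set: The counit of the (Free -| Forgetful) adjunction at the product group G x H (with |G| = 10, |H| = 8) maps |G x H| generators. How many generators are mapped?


The counit epsilon_K: F(U(K)) -> K of the Free-Forgetful adjunction
maps |K| generators of F(U(K)) into K. For K = G x H (the product group),
|G x H| = |G| * |H|.
Total generators mapped = 10 * 8 = 80.

80


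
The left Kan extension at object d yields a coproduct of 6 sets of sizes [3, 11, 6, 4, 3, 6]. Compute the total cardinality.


Pointwise, the left Kan extension (Lan_F H)(d) is the colimit, indexed
by the comma category (F downarrow d), of H composed with the
projection (F downarrow d) -> C. Here that colimit is given
as a coproduct (disjoint union) of sets, so its cardinality is the
sum of the sizes of the summands.
Coproduct of sets with sizes: 3 + 11 + 6 + 4 + 3 + 6
= 33

33


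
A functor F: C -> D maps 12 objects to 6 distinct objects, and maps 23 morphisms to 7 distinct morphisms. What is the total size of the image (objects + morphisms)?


The image of F consists of distinct objects and distinct morphisms.
|Im(F)| on objects = 6
|Im(F)| on morphisms = 7
Total image cardinality = 6 + 7 = 13

13


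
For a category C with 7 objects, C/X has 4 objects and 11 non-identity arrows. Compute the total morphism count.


In the slice category C/X, objects are morphisms to X.
Identity morphisms: 4 (one per object of C/X).
Non-identity morphisms: 11.
Total = 4 + 11 = 15

15


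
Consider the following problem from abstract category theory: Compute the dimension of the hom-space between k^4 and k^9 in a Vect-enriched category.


In Vect-enriched categories, Hom(k^n, k^m) is the space of m x n matrices.
dim(Hom(k^4, k^9)) = 9 * 4 = 36

36


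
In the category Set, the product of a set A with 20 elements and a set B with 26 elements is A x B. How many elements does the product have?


In Set, the product A x B is the Cartesian product.
By the universal property, |A x B| = |A| * |B|.
|A x B| = 20 * 26 = 520

520


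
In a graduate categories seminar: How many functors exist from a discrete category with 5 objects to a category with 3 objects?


A functor from a discrete category C to D is determined by
where each object maps. Each of the 5 objects of C can map
to any of the 3 objects of D independently.
Number of functors = 3^5 = 243

243


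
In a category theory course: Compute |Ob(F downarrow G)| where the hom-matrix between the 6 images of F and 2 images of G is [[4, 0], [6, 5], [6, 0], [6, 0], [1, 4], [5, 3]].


Objects of (F downarrow G) are triples (a, b, h: F(a)->G(b)).
The count equals the sum of all entries in the hom-matrix.
sum(row 0) = 4
sum(row 1) = 11
sum(row 2) = 6
sum(row 3) = 6
sum(row 4) = 5
sum(row 5) = 8
Grand total = 40

40


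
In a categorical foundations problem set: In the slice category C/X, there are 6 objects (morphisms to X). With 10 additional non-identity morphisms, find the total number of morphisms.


In the slice category C/X, objects are morphisms to X.
Identity morphisms: 6 (one per object of C/X).
Non-identity morphisms: 10.
Total = 6 + 10 = 16

16


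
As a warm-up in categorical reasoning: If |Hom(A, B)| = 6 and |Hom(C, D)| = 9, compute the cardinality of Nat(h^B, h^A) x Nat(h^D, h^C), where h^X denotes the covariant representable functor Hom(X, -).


By the Yoneda lemma, Nat(h^B, h^A) is isomorphic to Hom(A, B),
so |Nat(h^B, h^A)| = |Hom(A, B)| and |Nat(h^D, h^C)| = |Hom(C, D)|.
|Hom(A, B)| = 6, |Hom(C, D)| = 9.
|Nat(h^B, h^A) x Nat(h^D, h^C)| = 6 * 9 = 54

54


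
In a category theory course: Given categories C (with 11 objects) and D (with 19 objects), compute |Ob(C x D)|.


The product category C x D has objects that are pairs (c, d).
Number of pairs = |Ob(C)| * |Ob(D)| = 11 * 19 = 209

209


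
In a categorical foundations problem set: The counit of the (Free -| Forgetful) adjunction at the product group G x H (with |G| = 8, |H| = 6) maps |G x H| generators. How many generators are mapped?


The counit epsilon_K: F(U(K)) -> K of the Free-Forgetful adjunction
maps |K| generators of F(U(K)) into K. For K = G x H (the product group),
|G x H| = |G| * |H|.
Total generators mapped = 8 * 6 = 48.

48


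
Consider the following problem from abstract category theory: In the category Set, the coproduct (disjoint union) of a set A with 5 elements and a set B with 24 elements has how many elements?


In Set, the coproduct A + B is the disjoint union.
|A + B| = |A| + |B| = 5 + 24 = 29

29


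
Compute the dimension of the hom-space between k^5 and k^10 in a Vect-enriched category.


In Vect-enriched categories, Hom(k^n, k^m) is the space of m x n matrices.
dim(Hom(k^5, k^10)) = 10 * 5 = 50

50


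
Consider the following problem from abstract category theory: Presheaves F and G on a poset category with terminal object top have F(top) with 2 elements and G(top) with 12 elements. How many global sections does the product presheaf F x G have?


Global sections of a presheaf on a poset with terminal top satisfy
Gamma(H) ~ H(top). Presheaves admit pointwise products, so
(F x G)(top) = F(top) x G(top) (Cartesian product).
|Gamma(F x G)| = |F(top)| * |G(top)| = 2 * 12 = 24.

24


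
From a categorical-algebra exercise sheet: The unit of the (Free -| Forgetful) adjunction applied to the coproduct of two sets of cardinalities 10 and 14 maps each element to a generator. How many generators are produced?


The unit eta_X: X -> U(F(X)) of the Free-Forgetful adjunction
maps each element of X to a generator of F(X). For X = S + T (disjoint
union in Set), |S + T| = |S| + |T|.
Total mappings = 10 + 14 = 24.

24


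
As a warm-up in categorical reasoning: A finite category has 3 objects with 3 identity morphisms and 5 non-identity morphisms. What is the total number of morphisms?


Each object has an identity morphism, giving 3 identities.
Adding the 5 non-identity morphisms:
Total = 3 + 5 = 8

8


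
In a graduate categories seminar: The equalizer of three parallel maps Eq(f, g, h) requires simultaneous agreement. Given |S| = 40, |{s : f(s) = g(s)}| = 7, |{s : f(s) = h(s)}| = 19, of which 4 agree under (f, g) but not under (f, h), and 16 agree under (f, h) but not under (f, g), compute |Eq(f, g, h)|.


Eq(f, g, h) is the triple-agreement set: points in S where all three
maps take the same value. Using inclusion-exclusion on the pairwise data:
Pair (f, g) agrees on 7 points; pair (f, h) on 19 points.
Points agreeing under (f, g) but not (f, h) = 4; under (f, h) but not (f, g) = 16.
Triple-agreement = agreement-in-(f, g) minus points that agree under (f, g) but not (f, h):
|Eq(f, g, h)| = 7 - 4 = 3
(cross-check via (f, h): 19 - 16 = 3.)

3


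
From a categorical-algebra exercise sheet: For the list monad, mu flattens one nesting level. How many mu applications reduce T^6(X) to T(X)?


Each application of mu: T^2 -> T removes one layer of nesting.
Starting at depth 6 (i.e., T^6(X)), we need to reach T(X).
Number of mu applications = 6 - 1 = 5

5


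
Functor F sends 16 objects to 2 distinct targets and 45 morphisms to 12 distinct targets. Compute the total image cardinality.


The image of F consists of distinct objects and distinct morphisms.
|Im(F)| on objects = 2
|Im(F)| on morphisms = 12
Total image cardinality = 2 + 12 = 14

14


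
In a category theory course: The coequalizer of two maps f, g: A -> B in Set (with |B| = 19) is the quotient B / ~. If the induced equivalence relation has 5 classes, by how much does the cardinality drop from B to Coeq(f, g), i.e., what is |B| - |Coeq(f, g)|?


The coequalizer Coeq(f, g) = B / ~ has one element per equivalence class.
|B| = 19, |Coeq(f, g)| = 5.
|B| - |Coeq(f, g)| = 19 - 5 = 14.

14


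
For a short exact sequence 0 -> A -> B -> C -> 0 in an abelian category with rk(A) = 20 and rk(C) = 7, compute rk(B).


For a short exact sequence 0 -> A -> B -> C -> 0,
rank is additive: rank(B) = rank(A) + rank(C).
rank(B) = 20 + 7 = 27

27


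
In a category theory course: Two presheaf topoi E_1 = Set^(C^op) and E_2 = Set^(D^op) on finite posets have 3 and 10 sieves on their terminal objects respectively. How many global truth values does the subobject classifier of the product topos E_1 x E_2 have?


In a product of presheaf topoi E_1 x E_2, the subobject classifier
is Omega = Omega_1 x Omega_2 (componentwise), so
|Omega(top)| = |Omega_1(top_1)| * |Omega_2(top_2)|.
= 3 * 10 = 30.

30


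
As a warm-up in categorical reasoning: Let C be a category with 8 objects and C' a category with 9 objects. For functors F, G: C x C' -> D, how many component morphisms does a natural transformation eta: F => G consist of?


A natural transformation eta: F => G assigns one component morphism per
object of the domain category.
The domain is the product category C x C', so
|Ob(C x C')| = |Ob(C)| * |Ob(C')| = 8 * 9 = 72.
Therefore eta has 72 component morphisms.

72


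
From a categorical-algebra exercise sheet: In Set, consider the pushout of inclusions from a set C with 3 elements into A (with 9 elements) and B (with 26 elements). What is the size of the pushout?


The pushout A +_C B identifies the images of C in A and B.
|A +_C B| = |A| + |B| - |C| (for injections).
= 9 + 26 - 3 = 32

32


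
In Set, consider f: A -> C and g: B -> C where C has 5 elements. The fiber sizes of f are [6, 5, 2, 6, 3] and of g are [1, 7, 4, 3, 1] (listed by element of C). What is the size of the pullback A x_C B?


The pullback A x_C B consists of pairs (a, b) with f(a) = g(b).
For each element c in C, the fiber product has |f^-1(c)| * |g^-1(c)| elements.
Summing over C: 6 * 1 + 5 * 7 + 2 * 4 + 6 * 3 + 3 * 1
= 6 + 35 + 8 + 18 + 3 = 70

70


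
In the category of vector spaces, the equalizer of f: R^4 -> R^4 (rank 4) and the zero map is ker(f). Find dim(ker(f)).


The equalizer of f and the zero map is ker(f).
By the rank-nullity theorem: dim(ker(f)) = dim(domain) - rank(f).
dim(ker(f)) = 4 - 4 = 0

0


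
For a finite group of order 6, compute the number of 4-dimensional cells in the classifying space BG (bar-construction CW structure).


In the bar-construction CW model of BG, the n-cells are indexed by
n-tuples [g_1|...|g_n] of non-identity elements of G (degenerate
simplices with some g_i = e do not contribute cells), so there are
(|G| - 1)^n n-cells.
For dim = 4 with |G| = 6:
cells = (6 - 1)^4 = 5^4 = 625

625


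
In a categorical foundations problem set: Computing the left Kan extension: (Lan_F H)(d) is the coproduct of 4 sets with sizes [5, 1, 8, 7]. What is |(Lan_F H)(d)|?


Pointwise, the left Kan extension (Lan_F H)(d) is the colimit, indexed
by the comma category (F downarrow d), of H composed with the
projection (F downarrow d) -> C. Here that colimit is given
as a coproduct (disjoint union) of sets, so its cardinality is the
sum of the sizes of the summands.
Coproduct of sets with sizes: 5 + 1 + 8 + 7
= 21

21


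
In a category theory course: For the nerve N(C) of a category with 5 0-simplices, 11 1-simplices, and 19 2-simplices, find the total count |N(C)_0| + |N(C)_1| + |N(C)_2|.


The 2-skeleton of the nerve N(C) consists of simplices in dimensions 0, 1, 2:
  |N(C)_0| = 5 (objects)
  |N(C)_1| = 11 (morphisms)
  |N(C)_2| = 19 (composable pairs)
Total = 5 + 11 + 19 = 35

35


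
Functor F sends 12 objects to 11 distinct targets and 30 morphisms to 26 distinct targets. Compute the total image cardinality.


The image of F consists of distinct objects and distinct morphisms.
|Im(F)| on objects = 11
|Im(F)| on morphisms = 26
Total image cardinality = 11 + 26 = 37

37


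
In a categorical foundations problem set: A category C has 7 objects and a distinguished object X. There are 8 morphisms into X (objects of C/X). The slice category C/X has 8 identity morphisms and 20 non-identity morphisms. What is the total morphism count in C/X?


In the slice category C/X, objects are morphisms to X.
Identity morphisms: 8 (one per object of C/X).
Non-identity morphisms: 20.
Total = 8 + 20 = 28

28


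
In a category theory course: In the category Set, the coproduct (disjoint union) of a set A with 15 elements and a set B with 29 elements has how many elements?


In Set, the coproduct A + B is the disjoint union.
|A + B| = |A| + |B| = 15 + 29 = 44

44


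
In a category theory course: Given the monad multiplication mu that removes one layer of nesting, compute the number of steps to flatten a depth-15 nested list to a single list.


Each application of mu: T^2 -> T removes one layer of nesting.
Starting at depth 15 (i.e., T^15(X)), we need to reach T(X).
Number of mu applications = 15 - 1 = 14

14


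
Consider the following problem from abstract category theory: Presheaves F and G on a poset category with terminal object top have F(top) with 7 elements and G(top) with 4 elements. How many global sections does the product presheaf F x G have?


Global sections of a presheaf on a poset with terminal top satisfy
Gamma(H) ~ H(top). Presheaves admit pointwise products, so
(F x G)(top) = F(top) x G(top) (Cartesian product).
|Gamma(F x G)| = |F(top)| * |G(top)| = 7 * 4 = 28.

28


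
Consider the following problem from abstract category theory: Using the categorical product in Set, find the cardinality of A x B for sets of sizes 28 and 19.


In Set, the product A x B is the Cartesian product.
By the universal property, |A x B| = |A| * |B|.
|A x B| = 28 * 19 = 532

532


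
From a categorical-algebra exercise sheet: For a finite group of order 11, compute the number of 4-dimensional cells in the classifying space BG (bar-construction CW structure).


In the bar-construction CW model of BG, the n-cells are indexed by
n-tuples [g_1|...|g_n] of non-identity elements of G (degenerate
simplices with some g_i = e do not contribute cells), so there are
(|G| - 1)^n n-cells.
For dim = 4 with |G| = 11:
cells = (11 - 1)^4 = 10^4 = 10000

10000


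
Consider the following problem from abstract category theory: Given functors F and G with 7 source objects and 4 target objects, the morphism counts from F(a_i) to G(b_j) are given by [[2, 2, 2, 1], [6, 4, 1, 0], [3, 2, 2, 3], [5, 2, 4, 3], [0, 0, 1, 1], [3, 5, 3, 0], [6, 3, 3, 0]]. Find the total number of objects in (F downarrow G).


Objects of (F downarrow G) are triples (a, b, h: F(a)->G(b)).
The count equals the sum of all entries in the hom-matrix.
sum(row 0) = 7
sum(row 1) = 11
sum(row 2) = 10
sum(row 3) = 14
sum(row 4) = 2
sum(row 5) = 11
sum(row 6) = 12
Grand total = 67

67


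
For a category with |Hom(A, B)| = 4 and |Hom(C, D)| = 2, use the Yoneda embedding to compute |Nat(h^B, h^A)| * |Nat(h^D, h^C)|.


By the Yoneda lemma, Nat(h^B, h^A) is isomorphic to Hom(A, B),
so |Nat(h^B, h^A)| = |Hom(A, B)| and |Nat(h^D, h^C)| = |Hom(C, D)|.
|Hom(A, B)| = 4, |Hom(C, D)| = 2.
|Nat(h^B, h^A) x Nat(h^D, h^C)| = 4 * 2 = 8

8


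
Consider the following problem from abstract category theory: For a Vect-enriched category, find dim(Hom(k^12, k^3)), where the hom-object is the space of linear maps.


In Vect-enriched categories, Hom(k^n, k^m) is the space of m x n matrices.
dim(Hom(k^12, k^3)) = 3 * 12 = 36

36


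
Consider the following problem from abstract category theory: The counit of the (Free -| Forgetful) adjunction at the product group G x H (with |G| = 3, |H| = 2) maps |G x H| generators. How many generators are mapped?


The counit epsilon_K: F(U(K)) -> K of the Free-Forgetful adjunction
maps |K| generators of F(U(K)) into K. For K = G x H (the product group),
|G x H| = |G| * |H|.
Total generators mapped = 3 * 2 = 6.

6


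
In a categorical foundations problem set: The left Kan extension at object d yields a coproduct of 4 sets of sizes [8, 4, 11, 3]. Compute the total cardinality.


Pointwise, the left Kan extension (Lan_F H)(d) is the colimit, indexed
by the comma category (F downarrow d), of H composed with the
projection (F downarrow d) -> C. Here that colimit is given
as a coproduct (disjoint union) of sets, so its cardinality is the
sum of the sizes of the summands.
Coproduct of sets with sizes: 8 + 4 + 11 + 3
= 26

26


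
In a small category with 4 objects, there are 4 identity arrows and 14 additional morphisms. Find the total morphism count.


Each object has an identity morphism, giving 4 identities.
Adding the 14 non-identity morphisms:
Total = 4 + 14 = 18

18


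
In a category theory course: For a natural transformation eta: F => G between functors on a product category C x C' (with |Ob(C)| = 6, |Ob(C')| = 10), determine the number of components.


A natural transformation eta: F => G assigns one component morphism per
object of the domain category.
The domain is the product category C x C', so
|Ob(C x C')| = |Ob(C)| * |Ob(C')| = 6 * 10 = 60.
Therefore eta has 60 component morphisms.

60


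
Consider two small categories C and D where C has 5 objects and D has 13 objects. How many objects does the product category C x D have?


The product category C x D has objects that are pairs (c, d).
Number of pairs = |Ob(C)| * |Ob(D)| = 5 * 13 = 65

65


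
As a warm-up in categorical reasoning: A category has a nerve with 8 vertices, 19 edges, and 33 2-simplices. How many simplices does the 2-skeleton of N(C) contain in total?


The 2-skeleton of the nerve N(C) consists of simplices in dimensions 0, 1, 2:
  |N(C)_0| = 8 (objects)
  |N(C)_1| = 19 (morphisms)
  |N(C)_2| = 33 (composable pairs)
Total = 8 + 19 + 33 = 60

60


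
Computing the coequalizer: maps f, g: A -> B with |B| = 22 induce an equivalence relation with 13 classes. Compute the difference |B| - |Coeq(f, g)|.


The coequalizer Coeq(f, g) = B / ~ has one element per equivalence class.
|B| = 22, |Coeq(f, g)| = 13.
|B| - |Coeq(f, g)| = 22 - 13 = 9.

9


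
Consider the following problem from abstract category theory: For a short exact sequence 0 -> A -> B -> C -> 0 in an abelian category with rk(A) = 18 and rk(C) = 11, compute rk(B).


For a short exact sequence 0 -> A -> B -> C -> 0,
rank is additive: rank(B) = rank(A) + rank(C).
rank(B) = 18 + 11 = 29

29


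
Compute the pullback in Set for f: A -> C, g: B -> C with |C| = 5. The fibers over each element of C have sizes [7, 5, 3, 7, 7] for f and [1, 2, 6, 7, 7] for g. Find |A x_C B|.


The pullback A x_C B consists of pairs (a, b) with f(a) = g(b).
For each element c in C, the fiber product has |f^-1(c)| * |g^-1(c)| elements.
Summing over C: 7 * 1 + 5 * 2 + 3 * 6 + 7 * 7 + 7 * 7
= 7 + 10 + 18 + 49 + 49 = 133

133


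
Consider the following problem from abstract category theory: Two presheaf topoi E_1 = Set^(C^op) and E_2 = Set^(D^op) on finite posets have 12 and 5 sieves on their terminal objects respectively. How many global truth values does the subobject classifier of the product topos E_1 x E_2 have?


In a product of presheaf topoi E_1 x E_2, the subobject classifier
is Omega = Omega_1 x Omega_2 (componentwise), so
|Omega(top)| = |Omega_1(top_1)| * |Omega_2(top_2)|.
= 12 * 5 = 60.

60


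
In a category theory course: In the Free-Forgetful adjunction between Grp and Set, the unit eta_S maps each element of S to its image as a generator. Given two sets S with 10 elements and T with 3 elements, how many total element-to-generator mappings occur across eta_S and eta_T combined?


The unit eta_X: X -> U(F(X)) of the Free-Forgetful adjunction
maps each element of X to a generator of F(X). For X = S + T (disjoint
union in Set), |S + T| = |S| + |T|.
Total mappings = 10 + 3 = 13.

13


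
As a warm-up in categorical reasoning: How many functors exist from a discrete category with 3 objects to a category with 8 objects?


A functor from a discrete category C to D is determined by
where each object maps. Each of the 3 objects of C can map
to any of the 8 objects of D independently.
Number of functors = 8^3 = 512

512


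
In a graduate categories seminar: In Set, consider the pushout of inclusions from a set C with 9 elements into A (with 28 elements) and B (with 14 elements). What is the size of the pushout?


The pushout A +_C B identifies the images of C in A and B.
|A +_C B| = |A| + |B| - |C| (for injections).
= 28 + 14 - 9 = 33

33


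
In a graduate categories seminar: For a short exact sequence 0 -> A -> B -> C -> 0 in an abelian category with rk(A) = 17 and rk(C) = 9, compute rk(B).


For a short exact sequence 0 -> A -> B -> C -> 0,
rank is additive: rank(B) = rank(A) + rank(C).
rank(B) = 17 + 9 = 26

26


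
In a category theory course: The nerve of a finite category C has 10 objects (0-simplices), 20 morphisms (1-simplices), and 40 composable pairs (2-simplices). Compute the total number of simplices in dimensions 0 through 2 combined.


The 2-skeleton of the nerve N(C) consists of simplices in dimensions 0, 1, 2:
  |N(C)_0| = 10 (objects)
  |N(C)_1| = 20 (morphisms)
  |N(C)_2| = 40 (composable pairs)
Total = 10 + 20 + 40 = 70

70


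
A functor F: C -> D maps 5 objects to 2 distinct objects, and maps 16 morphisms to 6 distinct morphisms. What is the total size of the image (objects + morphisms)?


The image of F consists of distinct objects and distinct morphisms.
|Im(F)| on objects = 2
|Im(F)| on morphisms = 6
Total image cardinality = 2 + 6 = 8

8


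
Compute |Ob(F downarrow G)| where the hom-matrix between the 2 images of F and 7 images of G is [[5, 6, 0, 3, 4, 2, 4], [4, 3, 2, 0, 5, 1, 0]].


Objects of (F downarrow G) are triples (a, b, h: F(a)->G(b)).
The count equals the sum of all entries in the hom-matrix.
sum(row 0) = 24
sum(row 1) = 15
Grand total = 39

39


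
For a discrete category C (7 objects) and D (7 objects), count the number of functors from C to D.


A functor from a discrete category C to D is determined by
where each object maps. Each of the 7 objects of C can map
to any of the 7 objects of D independently.
Number of functors = 7^7 = 823543

823543


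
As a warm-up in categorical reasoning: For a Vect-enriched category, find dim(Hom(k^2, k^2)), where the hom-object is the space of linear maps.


In Vect-enriched categories, Hom(k^n, k^m) is the space of m x n matrices.
dim(Hom(k^2, k^2)) = 2 * 2 = 4

4


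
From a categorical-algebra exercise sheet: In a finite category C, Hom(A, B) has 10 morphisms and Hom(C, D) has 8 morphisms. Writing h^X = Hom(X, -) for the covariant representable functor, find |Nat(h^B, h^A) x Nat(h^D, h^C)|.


By the Yoneda lemma, Nat(h^B, h^A) is isomorphic to Hom(A, B),
so |Nat(h^B, h^A)| = |Hom(A, B)| and |Nat(h^D, h^C)| = |Hom(C, D)|.
|Hom(A, B)| = 10, |Hom(C, D)| = 8.
|Nat(h^B, h^A) x Nat(h^D, h^C)| = 10 * 8 = 80

80


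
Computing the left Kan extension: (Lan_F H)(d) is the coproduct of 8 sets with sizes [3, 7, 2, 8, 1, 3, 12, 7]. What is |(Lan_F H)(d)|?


Pointwise, the left Kan extension (Lan_F H)(d) is the colimit, indexed
by the comma category (F downarrow d), of H composed with the
projection (F downarrow d) -> C. Here that colimit is given
as a coproduct (disjoint union) of sets, so its cardinality is the
sum of the sizes of the summands.
Coproduct of sets with sizes: 3 + 7 + 2 + 8 + 1 + 3 + 12 + 7
= 43

43


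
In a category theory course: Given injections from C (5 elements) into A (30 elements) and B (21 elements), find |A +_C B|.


The pushout A +_C B identifies the images of C in A and B.
|A +_C B| = |A| + |B| - |C| (for injections).
= 30 + 21 - 5 = 46

46


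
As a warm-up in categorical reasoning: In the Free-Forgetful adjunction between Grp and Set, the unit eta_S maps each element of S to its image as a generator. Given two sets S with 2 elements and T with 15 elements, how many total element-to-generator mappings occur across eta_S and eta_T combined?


The unit eta_X: X -> U(F(X)) of the Free-Forgetful adjunction
maps each element of X to a generator of F(X). For X = S + T (disjoint
union in Set), |S + T| = |S| + |T|.
Total mappings = 2 + 15 = 17.

17
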